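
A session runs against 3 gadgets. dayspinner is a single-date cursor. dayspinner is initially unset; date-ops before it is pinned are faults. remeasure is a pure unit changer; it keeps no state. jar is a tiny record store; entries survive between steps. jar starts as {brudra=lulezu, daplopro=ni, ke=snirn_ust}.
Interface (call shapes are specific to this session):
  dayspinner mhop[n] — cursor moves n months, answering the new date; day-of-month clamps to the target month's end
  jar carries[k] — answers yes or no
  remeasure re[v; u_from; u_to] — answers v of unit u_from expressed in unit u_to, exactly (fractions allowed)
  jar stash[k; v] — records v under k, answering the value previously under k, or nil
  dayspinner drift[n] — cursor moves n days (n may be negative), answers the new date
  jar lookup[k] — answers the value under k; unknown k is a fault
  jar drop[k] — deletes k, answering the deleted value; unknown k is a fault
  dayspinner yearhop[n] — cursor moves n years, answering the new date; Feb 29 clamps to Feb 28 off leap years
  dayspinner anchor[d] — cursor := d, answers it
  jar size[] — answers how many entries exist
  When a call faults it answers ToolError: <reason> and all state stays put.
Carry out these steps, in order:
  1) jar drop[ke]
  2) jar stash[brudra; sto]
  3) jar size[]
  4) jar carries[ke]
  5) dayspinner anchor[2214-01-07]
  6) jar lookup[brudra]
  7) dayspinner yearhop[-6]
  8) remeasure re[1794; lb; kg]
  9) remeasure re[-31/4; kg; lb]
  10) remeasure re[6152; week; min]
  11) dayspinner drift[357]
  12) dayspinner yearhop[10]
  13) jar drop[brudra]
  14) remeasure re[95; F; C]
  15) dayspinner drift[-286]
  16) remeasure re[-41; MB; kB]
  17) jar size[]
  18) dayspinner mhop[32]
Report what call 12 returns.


Answer: 2218-12-29

Derivation:
[in] jar drop k: ke
  snirn_ust
[in] jar stash k: brudra v: sto
  lulezu
[in] jar size
  2
[in] jar carries k: ke
  no
[in] dayspinner anchor d: 2214-01-07
  2214-01-07
[in] jar lookup k: brudra
  sto
[in] dayspinner yearhop n: -6
  2208-01-07
[in] remeasure re v: 1794 u_from: lb u_to: kg
  40687235589/50000000
[in] remeasure re v: -31/4 u_from: kg u_to: lb
  -775000000/45359237
[in] remeasure re v: 6152 u_from: week u_to: min
  62012160
[in] dayspinner drift n: 357
  2208-12-29
[in] dayspinner yearhop n: 10
  2218-12-29
[in] jar drop k: brudra
  sto
[in] remeasure re v: 95 u_from: F u_to: C
  35
[in] dayspinner drift n: -286
  2218-03-18
[in] remeasure re v: -41 u_from: MB u_to: kB
  -41000
[in] jar size
  1
[in] dayspinner mhop n: 32
  2220-11-18


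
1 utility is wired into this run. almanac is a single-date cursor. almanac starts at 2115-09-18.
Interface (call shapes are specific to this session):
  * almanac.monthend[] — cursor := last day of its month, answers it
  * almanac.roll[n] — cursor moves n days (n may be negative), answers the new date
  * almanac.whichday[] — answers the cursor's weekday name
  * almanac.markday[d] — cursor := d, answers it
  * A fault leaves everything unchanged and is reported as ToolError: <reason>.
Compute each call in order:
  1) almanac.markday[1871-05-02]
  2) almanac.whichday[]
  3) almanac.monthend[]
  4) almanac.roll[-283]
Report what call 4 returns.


Act: markday[d='1871-05-02']
Obs: 1871-05-02
Act: whichday[]
Obs: Tuesday
Act: monthend[]
Obs: 1871-05-31
Act: roll[n='-283']
Obs: 1870-08-21

Answer: 1870-08-21


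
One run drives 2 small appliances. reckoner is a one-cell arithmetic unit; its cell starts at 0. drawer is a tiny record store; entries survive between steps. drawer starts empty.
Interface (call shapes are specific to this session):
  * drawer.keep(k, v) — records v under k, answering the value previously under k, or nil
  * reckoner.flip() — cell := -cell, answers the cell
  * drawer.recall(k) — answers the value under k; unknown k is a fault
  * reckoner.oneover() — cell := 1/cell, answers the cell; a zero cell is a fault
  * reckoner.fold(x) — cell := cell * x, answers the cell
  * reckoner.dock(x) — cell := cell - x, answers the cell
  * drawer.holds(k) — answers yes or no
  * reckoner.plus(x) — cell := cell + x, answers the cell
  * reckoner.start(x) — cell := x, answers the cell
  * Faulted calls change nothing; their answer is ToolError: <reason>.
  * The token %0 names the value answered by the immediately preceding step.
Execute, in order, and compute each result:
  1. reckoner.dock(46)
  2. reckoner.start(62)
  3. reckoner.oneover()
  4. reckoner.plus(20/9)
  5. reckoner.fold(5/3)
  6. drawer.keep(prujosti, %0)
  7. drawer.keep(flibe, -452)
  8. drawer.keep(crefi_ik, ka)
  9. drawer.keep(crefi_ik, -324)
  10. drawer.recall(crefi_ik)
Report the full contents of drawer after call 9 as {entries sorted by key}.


Step: reckoner.dock[46]
Result: -46
Step: reckoner.start[62]
Result: 62
Step: reckoner.oneover[]
Result: 1/62
Step: reckoner.plus[20/9]
Result: 1249/558
Step: reckoner.fold[5/3]
Result: 6245/1674
Step: drawer.keep[prujosti; %0]
Result: nil
Step: drawer.keep[flibe; -452]
Result: nil
Step: drawer.keep[crefi_ik; ka]
Result: nil
Step: drawer.keep[crefi_ik; -324]
Result: ka
Step: drawer.recall[crefi_ik]
Result: -324

Answer: {crefi_ik=-324, flibe=-452, prujosti=6245/1674}


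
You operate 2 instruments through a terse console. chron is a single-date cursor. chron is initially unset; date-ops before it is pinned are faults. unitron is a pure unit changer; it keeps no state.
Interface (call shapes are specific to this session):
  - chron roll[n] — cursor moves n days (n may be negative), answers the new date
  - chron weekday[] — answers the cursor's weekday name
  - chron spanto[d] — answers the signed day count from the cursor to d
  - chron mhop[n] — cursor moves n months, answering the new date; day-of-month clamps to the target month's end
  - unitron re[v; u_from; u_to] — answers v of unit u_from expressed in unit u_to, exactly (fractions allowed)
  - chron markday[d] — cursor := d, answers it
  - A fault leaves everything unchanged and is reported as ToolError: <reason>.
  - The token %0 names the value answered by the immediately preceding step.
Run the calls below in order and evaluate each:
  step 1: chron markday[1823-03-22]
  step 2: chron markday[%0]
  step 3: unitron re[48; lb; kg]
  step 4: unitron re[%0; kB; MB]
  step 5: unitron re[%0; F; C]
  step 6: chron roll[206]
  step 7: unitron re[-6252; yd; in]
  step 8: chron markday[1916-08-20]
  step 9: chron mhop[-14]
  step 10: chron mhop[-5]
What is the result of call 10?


Answer: 1915-01-20

Derivation:
I call chron markday with d: 1823-03-22, → 1823-03-22.
I use chron markday with d: %0, → 1823-03-22.
Next I call unitron re with v: 48, u_from: lb, u_to: kg, → 136077711/6250000.
Now I run unitron re with v: %0, u_from: kB, u_to: MB, and get 136077711/6250000000.
Next I call unitron re with v: %0, u_from: F, u_to: C, — result: -199863922289/11250000000.
Now I run chron roll with n: 206, and get 1823-10-14.
Then unitron re with v: -6252, u_from: yd, u_to: in: -225072.
I invoke chron markday with d: 1916-08-20, and observe 1916-08-20.
Now I run chron mhop with n: -14, which returns 1915-06-20.
I call chron mhop with n: -5, and see 1915-01-20.


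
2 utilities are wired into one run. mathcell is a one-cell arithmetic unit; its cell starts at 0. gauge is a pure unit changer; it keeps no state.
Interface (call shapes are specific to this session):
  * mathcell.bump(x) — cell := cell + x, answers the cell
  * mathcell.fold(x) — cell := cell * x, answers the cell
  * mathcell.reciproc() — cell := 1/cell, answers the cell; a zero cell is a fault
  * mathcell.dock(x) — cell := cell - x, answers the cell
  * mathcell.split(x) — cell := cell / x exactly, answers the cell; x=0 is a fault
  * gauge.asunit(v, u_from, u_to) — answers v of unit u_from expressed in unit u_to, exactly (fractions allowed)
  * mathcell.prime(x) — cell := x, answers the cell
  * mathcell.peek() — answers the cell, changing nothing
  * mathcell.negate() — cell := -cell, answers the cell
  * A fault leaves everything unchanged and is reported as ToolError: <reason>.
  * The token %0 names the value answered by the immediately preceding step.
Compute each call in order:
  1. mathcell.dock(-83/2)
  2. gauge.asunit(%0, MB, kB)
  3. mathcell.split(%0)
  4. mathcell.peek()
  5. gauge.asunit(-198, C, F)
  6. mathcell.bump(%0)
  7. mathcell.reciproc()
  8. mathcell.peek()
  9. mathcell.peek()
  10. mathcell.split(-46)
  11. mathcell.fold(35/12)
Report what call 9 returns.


Answer: -1000/324399

Derivation:
I run mathcell.dock passing x=-83/2, which returns 83/2.
I run gauge.asunit passing v=%0, u_from=MB, u_to=kB, and see 41500.
Next I call mathcell.split passing x=%0, — result: 1/1000.
Then mathcell.peek(): 1/1000.
I invoke gauge.asunit passing v=-198, u_from=C, u_to=F: -1622/5.
I invoke mathcell.bump passing x=%0, and see -324399/1000.
I invoke mathcell.reciproc, yielding -1000/324399.
I invoke mathcell.peek(), yielding -1000/324399.
I invoke mathcell.peek, giving -1000/324399.
I call mathcell.split passing x=-46, → 500/7461177.
Next I call mathcell.fold passing x=35/12, yielding 4375/22383531.


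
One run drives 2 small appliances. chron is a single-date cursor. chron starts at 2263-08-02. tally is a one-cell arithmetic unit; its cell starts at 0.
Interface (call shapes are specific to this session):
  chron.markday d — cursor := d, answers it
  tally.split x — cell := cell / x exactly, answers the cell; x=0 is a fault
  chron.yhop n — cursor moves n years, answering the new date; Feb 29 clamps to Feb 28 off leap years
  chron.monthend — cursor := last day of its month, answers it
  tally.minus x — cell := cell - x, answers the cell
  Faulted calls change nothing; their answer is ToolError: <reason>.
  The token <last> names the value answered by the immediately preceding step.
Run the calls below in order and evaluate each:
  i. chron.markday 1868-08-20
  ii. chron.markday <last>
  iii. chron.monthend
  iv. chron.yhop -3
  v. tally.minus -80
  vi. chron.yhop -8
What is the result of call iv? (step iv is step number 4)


;; chron.markday(d: 1868-08-20) == 1868-08-20
;; chron.markday(d: <last>) == 1868-08-20
;; chron.monthend() == 1868-08-31
;; chron.yhop(n: -3) == 1865-08-31
;; tally.minus(x: -80) == 80
;; chron.yhop(n: -8) == 1857-08-31

Answer: 1865-08-31


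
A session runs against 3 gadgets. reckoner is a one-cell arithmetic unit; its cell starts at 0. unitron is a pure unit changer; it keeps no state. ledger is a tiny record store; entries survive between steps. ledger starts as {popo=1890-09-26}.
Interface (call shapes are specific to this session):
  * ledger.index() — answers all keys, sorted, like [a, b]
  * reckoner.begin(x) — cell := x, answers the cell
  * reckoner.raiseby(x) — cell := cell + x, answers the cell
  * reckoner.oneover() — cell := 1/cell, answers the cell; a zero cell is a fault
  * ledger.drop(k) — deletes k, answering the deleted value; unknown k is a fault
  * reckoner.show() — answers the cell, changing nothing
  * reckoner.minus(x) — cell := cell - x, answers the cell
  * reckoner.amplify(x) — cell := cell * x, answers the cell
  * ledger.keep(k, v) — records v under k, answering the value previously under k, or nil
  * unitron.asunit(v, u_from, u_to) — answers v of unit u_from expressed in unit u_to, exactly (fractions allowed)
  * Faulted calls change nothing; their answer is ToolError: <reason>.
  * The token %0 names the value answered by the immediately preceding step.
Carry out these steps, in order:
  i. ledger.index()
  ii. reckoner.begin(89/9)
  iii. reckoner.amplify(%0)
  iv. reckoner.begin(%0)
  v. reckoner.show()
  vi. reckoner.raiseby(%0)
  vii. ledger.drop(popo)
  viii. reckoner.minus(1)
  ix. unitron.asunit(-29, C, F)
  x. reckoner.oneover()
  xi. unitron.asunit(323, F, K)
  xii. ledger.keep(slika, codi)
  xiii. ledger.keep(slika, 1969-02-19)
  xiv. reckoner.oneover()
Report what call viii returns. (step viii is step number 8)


I use ledger.index(), which returns [popo].
I use reckoner.begin on 89/9, — result: 89/9.
I run reckoner.amplify on %0, and get 7921/81.
I run reckoner.begin on %0, giving 7921/81.
I run reckoner.show(), which returns 7921/81.
Next I call reckoner.raiseby on %0, yielding 15842/81.
Then ledger.drop on popo: 1890-09-26.
Calling reckoner.minus on 1, which returns 15761/81.
I run unitron.asunit on -29, C, F, → -101/5.
Using reckoner.oneover, and observe 81/15761.
I run unitron.asunit on 323, F, K, — result: 26089/60.
I use ledger.keep on slika, codi, which returns nil.
I try ledger.keep on slika, 1969-02-19: codi.
I use reckoner.oneover, which returns 15761/81.

Answer: 15761/81


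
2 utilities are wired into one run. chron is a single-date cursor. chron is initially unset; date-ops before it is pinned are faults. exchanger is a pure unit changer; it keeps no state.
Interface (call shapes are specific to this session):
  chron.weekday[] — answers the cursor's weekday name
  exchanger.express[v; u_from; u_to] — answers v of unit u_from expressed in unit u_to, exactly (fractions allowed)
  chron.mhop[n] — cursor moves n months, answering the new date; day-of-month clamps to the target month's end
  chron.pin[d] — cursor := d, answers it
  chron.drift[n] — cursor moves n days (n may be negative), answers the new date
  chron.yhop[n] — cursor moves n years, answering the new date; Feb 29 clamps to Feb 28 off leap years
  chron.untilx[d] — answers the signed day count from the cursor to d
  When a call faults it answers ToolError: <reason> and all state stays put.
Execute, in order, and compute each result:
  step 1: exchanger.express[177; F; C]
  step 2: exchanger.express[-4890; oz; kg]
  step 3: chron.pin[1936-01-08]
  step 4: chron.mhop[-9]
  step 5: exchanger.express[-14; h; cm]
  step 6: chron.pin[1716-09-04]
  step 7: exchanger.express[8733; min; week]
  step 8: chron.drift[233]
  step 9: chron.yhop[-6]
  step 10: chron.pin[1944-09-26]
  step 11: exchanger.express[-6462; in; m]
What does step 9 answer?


Answer: 1711-04-25

Derivation:
·→ exchanger.express(v: 177, u_from: F, u_to: C)
·← 725/9
·→ exchanger.express(v: -4890, u_from: oz, u_to: kg)
·← -22180666893/160000000
·→ chron.pin(d: 1936-01-08)
·← 1936-01-08
·→ chron.mhop(n: -9)
·← 1935-04-08
·→ exchanger.express(v: -14, u_from: h, u_to: cm)
·← ToolError: incompatible units
·→ chron.pin(d: 1716-09-04)
·← 1716-09-04
·→ exchanger.express(v: 8733, u_from: min, u_to: week)
·← 2911/3360
·→ chron.drift(n: 233)
·← 1717-04-25
·→ chron.yhop(n: -6)
·← 1711-04-25
·→ chron.pin(d: 1944-09-26)
·← 1944-09-26
·→ exchanger.express(v: -6462, u_from: in, u_to: m)
·← -410337/2500


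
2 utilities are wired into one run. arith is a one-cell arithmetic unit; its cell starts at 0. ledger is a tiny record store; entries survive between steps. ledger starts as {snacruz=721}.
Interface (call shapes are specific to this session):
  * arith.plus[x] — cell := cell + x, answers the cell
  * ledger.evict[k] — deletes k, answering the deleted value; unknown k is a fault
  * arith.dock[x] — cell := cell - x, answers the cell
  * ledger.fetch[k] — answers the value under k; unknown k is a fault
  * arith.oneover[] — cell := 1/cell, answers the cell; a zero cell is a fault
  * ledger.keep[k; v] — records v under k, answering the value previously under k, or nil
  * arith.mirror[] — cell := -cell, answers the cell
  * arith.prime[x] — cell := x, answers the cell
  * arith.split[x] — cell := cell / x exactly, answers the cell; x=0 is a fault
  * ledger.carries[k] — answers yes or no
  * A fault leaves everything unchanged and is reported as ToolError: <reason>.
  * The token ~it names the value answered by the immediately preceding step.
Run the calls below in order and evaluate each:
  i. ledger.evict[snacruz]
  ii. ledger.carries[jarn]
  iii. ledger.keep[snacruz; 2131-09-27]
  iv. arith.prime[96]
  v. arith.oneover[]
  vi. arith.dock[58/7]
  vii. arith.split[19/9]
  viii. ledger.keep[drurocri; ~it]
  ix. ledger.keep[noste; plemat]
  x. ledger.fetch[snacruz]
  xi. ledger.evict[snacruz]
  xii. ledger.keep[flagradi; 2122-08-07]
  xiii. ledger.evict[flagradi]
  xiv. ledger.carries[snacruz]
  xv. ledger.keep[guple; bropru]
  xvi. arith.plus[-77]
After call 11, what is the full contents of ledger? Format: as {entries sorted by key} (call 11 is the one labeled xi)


Answer: {drurocri=-16683/4256, noste=plemat}

Derivation:
Do: ledger.evict[snacruz]
See: 721
Do: ledger.carries[jarn]
See: no
Do: ledger.keep[snacruz; 2131-09-27]
See: nil
Do: arith.prime[96]
See: 96
Do: arith.oneover[]
See: 1/96
Do: arith.dock[58/7]
See: -5561/672
Do: arith.split[19/9]
See: -16683/4256
Do: ledger.keep[drurocri; ~it]
See: nil
Do: ledger.keep[noste; plemat]
See: nil
Do: ledger.fetch[snacruz]
See: 2131-09-27
Do: ledger.evict[snacruz]
See: 2131-09-27
Do: ledger.keep[flagradi; 2122-08-07]
See: nil
Do: ledger.evict[flagradi]
See: 2122-08-07
Do: ledger.carries[snacruz]
See: no
Do: ledger.keep[guple; bropru]
See: nil
Do: arith.plus[-77]
See: -344395/4256


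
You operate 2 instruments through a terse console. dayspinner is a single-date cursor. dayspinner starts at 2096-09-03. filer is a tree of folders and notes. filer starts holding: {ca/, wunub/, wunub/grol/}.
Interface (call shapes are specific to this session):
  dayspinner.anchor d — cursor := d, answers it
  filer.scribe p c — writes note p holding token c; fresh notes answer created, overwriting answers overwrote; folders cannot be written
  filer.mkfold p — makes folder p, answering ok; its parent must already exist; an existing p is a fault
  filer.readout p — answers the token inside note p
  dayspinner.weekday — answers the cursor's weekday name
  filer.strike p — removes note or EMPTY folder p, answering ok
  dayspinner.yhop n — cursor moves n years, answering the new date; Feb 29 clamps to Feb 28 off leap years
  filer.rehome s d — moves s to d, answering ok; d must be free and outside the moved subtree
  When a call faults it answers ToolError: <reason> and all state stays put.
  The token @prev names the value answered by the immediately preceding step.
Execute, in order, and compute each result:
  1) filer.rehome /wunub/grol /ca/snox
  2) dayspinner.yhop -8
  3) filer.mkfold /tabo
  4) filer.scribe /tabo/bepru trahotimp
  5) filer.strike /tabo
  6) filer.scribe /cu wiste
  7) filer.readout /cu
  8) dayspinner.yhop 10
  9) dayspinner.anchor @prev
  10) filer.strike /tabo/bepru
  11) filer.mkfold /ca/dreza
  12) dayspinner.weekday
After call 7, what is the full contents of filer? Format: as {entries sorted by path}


Then filer.rehome using s='/wunub/grol', d='/ca/snox', and get ok.
I run dayspinner.yhop using n='-8', and get 2088-09-03.
I run filer.mkfold using p='/tabo', and observe ok.
Now I run filer.scribe using p='/tabo/bepru', c='trahotimp', → created.
I invoke filer.strike using p='/tabo', and get ToolError: not empty.
Invoking filer.scribe using p='/cu', c='wiste', — result: created.
I try filer.readout using p='/cu', → wiste.
I run dayspinner.yhop using n='10', and get 2098-09-03.
Using dayspinner.anchor using d='@prev', and observe 2098-09-03.
Using filer.strike using p='/tabo/bepru', which returns ok.
Invoking filer.mkfold using p='/ca/dreza', and observe ok.
I run dayspinner.weekday(), and get Wednesday.

Answer: {ca/, ca/snox/, cu=wiste, tabo/, tabo/bepru=trahotimp, wunub/}


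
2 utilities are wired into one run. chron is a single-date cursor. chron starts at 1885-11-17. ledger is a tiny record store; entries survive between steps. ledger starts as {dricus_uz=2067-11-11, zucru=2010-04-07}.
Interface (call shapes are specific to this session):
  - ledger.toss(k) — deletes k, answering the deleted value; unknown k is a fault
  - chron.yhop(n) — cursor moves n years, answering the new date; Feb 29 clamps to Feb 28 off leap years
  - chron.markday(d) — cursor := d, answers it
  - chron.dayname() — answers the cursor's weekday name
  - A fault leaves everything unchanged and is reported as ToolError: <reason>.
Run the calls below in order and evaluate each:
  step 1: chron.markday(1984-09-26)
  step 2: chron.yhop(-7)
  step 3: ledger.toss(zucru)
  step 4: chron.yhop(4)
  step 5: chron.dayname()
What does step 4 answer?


Answer: 1981-09-26

Derivation:
Invoking markday with d='1984-09-26', → 1984-09-26.
I call yhop with n='-7', giving 1977-09-26.
Then toss with k='zucru', — result: 2010-04-07.
Using yhop with n='4', and observe 1981-09-26.
I use dayname(), → Saturday.


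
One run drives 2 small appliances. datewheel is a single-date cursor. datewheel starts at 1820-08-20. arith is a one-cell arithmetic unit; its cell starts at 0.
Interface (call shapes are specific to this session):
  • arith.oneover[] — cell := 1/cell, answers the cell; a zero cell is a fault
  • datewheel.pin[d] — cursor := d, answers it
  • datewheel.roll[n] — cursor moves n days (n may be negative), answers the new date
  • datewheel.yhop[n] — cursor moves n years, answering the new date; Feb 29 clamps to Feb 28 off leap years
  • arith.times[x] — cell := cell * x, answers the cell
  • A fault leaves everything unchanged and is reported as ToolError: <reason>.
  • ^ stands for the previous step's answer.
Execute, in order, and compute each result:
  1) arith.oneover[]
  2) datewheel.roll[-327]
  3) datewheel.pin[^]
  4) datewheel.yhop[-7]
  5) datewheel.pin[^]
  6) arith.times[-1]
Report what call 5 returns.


Answer: 1812-09-28

Derivation:
→ arith.oneover()
← ToolError: reciprocal of zero
→ datewheel.roll(n=-327)
← 1819-09-28
→ datewheel.pin(d=^)
← 1819-09-28
→ datewheel.yhop(n=-7)
← 1812-09-28
→ datewheel.pin(d=^)
← 1812-09-28
→ arith.times(x=-1)
← 0


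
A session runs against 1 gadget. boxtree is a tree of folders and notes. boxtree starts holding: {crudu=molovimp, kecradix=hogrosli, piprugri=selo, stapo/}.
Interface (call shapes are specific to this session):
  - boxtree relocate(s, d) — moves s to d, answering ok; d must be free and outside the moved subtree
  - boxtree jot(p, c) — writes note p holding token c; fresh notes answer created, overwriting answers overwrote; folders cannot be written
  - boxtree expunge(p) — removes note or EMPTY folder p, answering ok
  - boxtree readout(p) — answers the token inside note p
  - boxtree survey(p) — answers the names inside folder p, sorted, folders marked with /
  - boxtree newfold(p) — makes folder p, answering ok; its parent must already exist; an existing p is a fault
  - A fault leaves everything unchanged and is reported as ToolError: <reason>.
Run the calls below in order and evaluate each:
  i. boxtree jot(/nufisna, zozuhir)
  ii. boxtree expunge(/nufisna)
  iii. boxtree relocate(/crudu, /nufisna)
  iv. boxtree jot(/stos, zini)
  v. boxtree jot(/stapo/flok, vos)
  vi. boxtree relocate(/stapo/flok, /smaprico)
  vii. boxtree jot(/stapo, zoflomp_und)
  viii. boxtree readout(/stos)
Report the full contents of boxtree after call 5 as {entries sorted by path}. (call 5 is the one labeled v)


Answer: {kecradix=hogrosli, nufisna=molovimp, piprugri=selo, stapo/, stapo/flok=vos, stos=zini}

Derivation:
Act: boxtree jot[p='/nufisna'; c='zozuhir']
Obs: created
Act: boxtree expunge[p='/nufisna']
Obs: ok
Act: boxtree relocate[s='/crudu'; d='/nufisna']
Obs: ok
Act: boxtree jot[p='/stos'; c='zini']
Obs: created
Act: boxtree jot[p='/stapo/flok'; c='vos']
Obs: created
Act: boxtree relocate[s='/stapo/flok'; d='/smaprico']
Obs: ok
Act: boxtree jot[p='/stapo'; c='zoflomp_und']
Obs: ToolError: is a directory
Act: boxtree readout[p='/stos']
Obs: zini


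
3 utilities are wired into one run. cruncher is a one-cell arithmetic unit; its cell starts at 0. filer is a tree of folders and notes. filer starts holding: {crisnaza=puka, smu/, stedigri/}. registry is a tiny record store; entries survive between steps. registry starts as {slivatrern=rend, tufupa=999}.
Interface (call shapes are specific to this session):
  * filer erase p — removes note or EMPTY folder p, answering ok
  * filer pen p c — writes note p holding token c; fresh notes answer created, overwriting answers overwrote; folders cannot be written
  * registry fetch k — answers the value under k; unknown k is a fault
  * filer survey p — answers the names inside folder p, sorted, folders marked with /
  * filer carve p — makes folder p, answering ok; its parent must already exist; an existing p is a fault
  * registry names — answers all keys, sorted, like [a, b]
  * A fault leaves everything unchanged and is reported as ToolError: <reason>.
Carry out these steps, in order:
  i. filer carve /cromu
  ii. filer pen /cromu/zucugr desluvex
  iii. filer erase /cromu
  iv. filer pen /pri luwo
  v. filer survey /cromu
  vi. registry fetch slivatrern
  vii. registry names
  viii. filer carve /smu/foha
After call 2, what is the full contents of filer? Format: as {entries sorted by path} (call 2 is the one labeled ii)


I use filer carve(/cromu), and get ok.
I try filer pen(/cromu/zucugr, desluvex), yielding created.
I invoke filer erase(/cromu), and see ToolError: not empty.
Then filer pen(/pri, luwo), yielding created.
I call filer survey(/cromu), and observe [zucugr].
Using registry fetch(slivatrern), which returns rend.
I try registry names(), and observe [slivatrern, tufupa].
Invoking filer carve(/smu/foha), yielding ok.

Answer: {crisnaza=puka, cromu/, cromu/zucugr=desluvex, smu/, stedigri/}


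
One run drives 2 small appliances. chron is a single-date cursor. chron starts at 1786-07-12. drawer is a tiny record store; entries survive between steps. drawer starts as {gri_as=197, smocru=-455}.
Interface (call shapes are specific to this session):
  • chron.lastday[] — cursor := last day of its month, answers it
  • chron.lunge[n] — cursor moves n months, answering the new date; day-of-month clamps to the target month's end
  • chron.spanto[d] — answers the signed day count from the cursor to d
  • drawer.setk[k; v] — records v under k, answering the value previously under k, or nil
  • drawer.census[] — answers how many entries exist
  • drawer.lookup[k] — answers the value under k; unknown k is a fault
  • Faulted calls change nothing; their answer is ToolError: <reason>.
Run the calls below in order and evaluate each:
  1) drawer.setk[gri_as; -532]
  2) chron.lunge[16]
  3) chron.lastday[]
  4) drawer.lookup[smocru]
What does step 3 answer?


I try drawer.setk passing k: gri_as, v: -532, → 197.
I run chron.lunge passing n: 16, which returns 1787-11-12.
Using chron.lastday, → 1787-11-30.
Next I call drawer.lookup passing k: smocru, and get -455.

Answer: 1787-11-30


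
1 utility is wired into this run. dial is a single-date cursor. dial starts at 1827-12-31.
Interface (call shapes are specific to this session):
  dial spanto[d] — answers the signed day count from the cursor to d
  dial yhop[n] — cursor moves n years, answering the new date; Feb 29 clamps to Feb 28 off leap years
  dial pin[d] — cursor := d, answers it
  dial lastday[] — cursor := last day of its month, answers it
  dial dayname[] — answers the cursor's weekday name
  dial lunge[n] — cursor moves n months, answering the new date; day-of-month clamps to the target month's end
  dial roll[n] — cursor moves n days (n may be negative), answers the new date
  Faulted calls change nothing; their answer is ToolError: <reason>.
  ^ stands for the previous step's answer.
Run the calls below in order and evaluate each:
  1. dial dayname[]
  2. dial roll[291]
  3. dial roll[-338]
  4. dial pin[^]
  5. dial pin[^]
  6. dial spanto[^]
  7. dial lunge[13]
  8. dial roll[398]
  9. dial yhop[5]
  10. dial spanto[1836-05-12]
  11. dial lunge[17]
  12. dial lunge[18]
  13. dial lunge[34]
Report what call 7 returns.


Answer: 1828-12-14

Derivation:
·→ dial dayname()
·← Monday
·→ dial roll(n→291)
·← 1828-10-17
·→ dial roll(n→-338)
·← 1827-11-14
·→ dial pin(d→^)
·← 1827-11-14
·→ dial pin(d→^)
·← 1827-11-14
·→ dial spanto(d→^)
·← 0
·→ dial lunge(n→13)
·← 1828-12-14
·→ dial roll(n→398)
·← 1830-01-16
·→ dial yhop(n→5)
·← 1835-01-16
·→ dial spanto(d→1836-05-12)
·← 482
·→ dial lunge(n→17)
·← 1836-06-16
·→ dial lunge(n→18)
·← 1837-12-16
·→ dial lunge(n→34)
·← 1840-10-16


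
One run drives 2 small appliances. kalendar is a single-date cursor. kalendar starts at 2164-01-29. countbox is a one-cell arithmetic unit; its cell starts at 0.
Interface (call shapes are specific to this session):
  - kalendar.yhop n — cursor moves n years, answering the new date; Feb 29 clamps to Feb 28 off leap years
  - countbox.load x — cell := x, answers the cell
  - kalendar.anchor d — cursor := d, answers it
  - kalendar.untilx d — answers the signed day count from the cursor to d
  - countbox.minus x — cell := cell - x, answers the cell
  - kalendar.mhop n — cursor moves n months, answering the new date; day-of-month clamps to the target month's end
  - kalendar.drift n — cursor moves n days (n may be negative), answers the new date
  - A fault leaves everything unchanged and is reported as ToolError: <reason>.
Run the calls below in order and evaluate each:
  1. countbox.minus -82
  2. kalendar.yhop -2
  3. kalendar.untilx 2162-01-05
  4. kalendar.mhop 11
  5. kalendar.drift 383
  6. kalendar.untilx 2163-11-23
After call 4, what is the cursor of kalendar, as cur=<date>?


>> countbox.minus(x='-82')
<< 82
>> kalendar.yhop(n='-2')
<< 2162-01-29
>> kalendar.untilx(d='2162-01-05')
<< -24
>> kalendar.mhop(n='11')
<< 2162-12-29
>> kalendar.drift(n='383')
<< 2164-01-16
>> kalendar.untilx(d='2163-11-23')
<< -54

Answer: cur=2162-12-29


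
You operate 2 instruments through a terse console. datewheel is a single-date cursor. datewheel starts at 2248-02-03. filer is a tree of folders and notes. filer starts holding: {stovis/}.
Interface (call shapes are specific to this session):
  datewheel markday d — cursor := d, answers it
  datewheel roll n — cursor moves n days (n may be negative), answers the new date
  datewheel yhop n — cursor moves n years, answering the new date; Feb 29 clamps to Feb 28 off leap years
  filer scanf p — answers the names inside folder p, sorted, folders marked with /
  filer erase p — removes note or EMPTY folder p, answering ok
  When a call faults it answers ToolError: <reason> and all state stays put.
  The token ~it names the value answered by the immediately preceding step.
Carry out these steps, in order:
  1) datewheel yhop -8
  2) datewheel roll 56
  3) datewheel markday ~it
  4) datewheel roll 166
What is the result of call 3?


Answer: 2240-03-30

Derivation:
Invoking datewheel yhop passing n='-8', yielding 2240-02-03.
Invoking datewheel roll passing n='56', — result: 2240-03-30.
I use datewheel markday passing d='~it', which returns 2240-03-30.
I call datewheel roll passing n='166', giving 2240-09-12.


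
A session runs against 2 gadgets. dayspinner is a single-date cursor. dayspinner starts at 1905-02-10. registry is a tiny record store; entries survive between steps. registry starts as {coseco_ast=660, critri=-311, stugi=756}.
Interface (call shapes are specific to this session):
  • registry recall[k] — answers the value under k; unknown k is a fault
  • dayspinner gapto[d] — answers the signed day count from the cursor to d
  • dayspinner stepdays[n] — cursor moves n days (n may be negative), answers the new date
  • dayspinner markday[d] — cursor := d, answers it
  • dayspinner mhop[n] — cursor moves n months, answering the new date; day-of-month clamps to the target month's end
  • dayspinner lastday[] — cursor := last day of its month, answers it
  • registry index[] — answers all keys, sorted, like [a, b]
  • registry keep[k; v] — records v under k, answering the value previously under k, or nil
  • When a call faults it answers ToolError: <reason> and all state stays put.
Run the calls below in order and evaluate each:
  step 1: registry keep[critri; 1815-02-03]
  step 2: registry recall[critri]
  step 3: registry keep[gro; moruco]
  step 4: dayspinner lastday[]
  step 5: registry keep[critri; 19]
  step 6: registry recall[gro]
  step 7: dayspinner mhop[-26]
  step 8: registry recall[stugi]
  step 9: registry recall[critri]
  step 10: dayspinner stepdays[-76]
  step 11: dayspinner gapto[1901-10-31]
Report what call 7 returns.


Answer: 1902-12-28

Derivation:
>> registry keep(k→critri, v→1815-02-03)
<< -311
>> registry recall(k→critri)
<< 1815-02-03
>> registry keep(k→gro, v→moruco)
<< nil
>> dayspinner lastday()
<< 1905-02-28
>> registry keep(k→critri, v→19)
<< 1815-02-03
>> registry recall(k→gro)
<< moruco
>> dayspinner mhop(n→-26)
<< 1902-12-28
>> registry recall(k→stugi)
<< 756
>> registry recall(k→critri)
<< 19
>> dayspinner stepdays(n→-76)
<< 1902-10-13
>> dayspinner gapto(d→1901-10-31)
<< -347


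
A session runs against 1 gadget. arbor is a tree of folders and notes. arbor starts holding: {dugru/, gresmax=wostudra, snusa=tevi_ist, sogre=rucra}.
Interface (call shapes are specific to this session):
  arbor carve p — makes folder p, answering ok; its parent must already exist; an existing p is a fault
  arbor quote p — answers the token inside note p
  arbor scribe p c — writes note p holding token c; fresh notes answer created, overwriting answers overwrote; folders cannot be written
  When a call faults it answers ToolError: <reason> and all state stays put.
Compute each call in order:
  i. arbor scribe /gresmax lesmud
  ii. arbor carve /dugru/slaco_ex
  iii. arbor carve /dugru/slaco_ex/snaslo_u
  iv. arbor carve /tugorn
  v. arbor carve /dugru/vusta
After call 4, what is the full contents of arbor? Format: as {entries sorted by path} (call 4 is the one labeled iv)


Answer: {dugru/, dugru/slaco_ex/, dugru/slaco_ex/snaslo_u/, gresmax=lesmud, snusa=tevi_ist, sogre=rucra, tugorn/}

Derivation:
==> arbor scribe(p→/gresmax, c→lesmud)
<== overwrote
==> arbor carve(p→/dugru/slaco_ex)
<== ok
==> arbor carve(p→/dugru/slaco_ex/snaslo_u)
<== ok
==> arbor carve(p→/tugorn)
<== ok
==> arbor carve(p→/dugru/vusta)
<== ok


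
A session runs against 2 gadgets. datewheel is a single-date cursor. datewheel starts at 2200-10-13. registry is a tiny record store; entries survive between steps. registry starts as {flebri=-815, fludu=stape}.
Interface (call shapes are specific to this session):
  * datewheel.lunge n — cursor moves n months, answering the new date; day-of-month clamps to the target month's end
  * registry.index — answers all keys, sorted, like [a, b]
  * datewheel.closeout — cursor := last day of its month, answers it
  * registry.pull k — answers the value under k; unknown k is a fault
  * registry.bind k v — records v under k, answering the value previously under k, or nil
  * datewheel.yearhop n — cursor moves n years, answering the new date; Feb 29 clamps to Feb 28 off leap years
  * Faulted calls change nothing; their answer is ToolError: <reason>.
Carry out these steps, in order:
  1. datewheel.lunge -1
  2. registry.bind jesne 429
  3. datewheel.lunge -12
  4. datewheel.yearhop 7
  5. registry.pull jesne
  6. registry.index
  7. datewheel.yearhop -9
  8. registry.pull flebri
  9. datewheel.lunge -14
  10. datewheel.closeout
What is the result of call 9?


Answer: 2196-07-13

Derivation:
# datewheel.lunge(n→-1) : 2200-09-13
# registry.bind(k→jesne, v→429) : nil
# datewheel.lunge(n→-12) : 2199-09-13
# datewheel.yearhop(n→7) : 2206-09-13
# registry.pull(k→jesne) : 429
# registry.index() : [flebri, fludu, jesne]
# datewheel.yearhop(n→-9) : 2197-09-13
# registry.pull(k→flebri) : -815
# datewheel.lunge(n→-14) : 2196-07-13
# datewheel.closeout() : 2196-07-31


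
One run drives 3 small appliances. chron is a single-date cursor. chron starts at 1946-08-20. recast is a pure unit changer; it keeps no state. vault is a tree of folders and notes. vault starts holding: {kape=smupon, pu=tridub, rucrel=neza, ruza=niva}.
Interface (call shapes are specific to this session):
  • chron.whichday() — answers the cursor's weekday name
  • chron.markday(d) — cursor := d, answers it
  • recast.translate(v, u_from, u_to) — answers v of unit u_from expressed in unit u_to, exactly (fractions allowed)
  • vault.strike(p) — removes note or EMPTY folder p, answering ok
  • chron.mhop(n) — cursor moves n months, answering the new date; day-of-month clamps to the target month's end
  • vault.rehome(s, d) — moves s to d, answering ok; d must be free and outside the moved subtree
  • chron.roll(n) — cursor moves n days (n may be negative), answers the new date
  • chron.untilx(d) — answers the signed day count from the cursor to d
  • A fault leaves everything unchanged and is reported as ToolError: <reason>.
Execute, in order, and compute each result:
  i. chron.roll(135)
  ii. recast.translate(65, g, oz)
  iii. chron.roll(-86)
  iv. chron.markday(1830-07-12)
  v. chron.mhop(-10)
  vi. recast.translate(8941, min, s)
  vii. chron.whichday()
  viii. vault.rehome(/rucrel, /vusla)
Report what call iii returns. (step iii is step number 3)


Answer: 1946-10-08

Derivation:
CALL roll[n=135]
RET  1947-01-02
CALL translate[v=65; u_from=g; u_to=oz]
RET  104000000/45359237
CALL roll[n=-86]
RET  1946-10-08
CALL markday[d=1830-07-12]
RET  1830-07-12
CALL mhop[n=-10]
RET  1829-09-12
CALL translate[v=8941; u_from=min; u_to=s]
RET  536460
CALL whichday[]
RET  Saturday
CALL rehome[s=/rucrel; d=/vusla]
RET  ok


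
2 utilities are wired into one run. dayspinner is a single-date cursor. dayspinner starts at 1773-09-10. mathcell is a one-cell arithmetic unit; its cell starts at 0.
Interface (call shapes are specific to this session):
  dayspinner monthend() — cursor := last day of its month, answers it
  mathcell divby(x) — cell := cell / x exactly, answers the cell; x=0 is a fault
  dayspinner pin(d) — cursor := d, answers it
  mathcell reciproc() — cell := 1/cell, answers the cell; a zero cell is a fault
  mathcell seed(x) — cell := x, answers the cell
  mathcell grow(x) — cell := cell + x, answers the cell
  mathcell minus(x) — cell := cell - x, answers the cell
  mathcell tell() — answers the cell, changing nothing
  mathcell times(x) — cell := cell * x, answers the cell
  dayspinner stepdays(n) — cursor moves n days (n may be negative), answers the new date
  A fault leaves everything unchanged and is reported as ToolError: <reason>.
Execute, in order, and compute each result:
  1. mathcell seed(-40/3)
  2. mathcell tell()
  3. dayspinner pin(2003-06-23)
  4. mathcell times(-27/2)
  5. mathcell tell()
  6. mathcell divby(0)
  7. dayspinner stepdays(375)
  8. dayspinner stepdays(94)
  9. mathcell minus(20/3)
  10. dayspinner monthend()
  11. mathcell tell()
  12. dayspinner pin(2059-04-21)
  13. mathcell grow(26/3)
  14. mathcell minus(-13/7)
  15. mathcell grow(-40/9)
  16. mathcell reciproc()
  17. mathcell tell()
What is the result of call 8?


! mathcell seed(x→-40/3) : -40/3
! mathcell tell() : -40/3
! dayspinner pin(d→2003-06-23) : 2003-06-23
! mathcell times(x→-27/2) : 180
! mathcell tell() : 180
! mathcell divby(x→0) : ToolError: division by zero
! dayspinner stepdays(n→375) : 2004-07-02
! dayspinner stepdays(n→94) : 2004-10-04
! mathcell minus(x→20/3) : 520/3
! dayspinner monthend() : 2004-10-31
! mathcell tell() : 520/3
! dayspinner pin(d→2059-04-21) : 2059-04-21
! mathcell grow(x→26/3) : 182
! mathcell minus(x→-13/7) : 1287/7
! mathcell grow(x→-40/9) : 11303/63
! mathcell reciproc() : 63/11303
! mathcell tell() : 63/11303

Answer: 2004-10-04


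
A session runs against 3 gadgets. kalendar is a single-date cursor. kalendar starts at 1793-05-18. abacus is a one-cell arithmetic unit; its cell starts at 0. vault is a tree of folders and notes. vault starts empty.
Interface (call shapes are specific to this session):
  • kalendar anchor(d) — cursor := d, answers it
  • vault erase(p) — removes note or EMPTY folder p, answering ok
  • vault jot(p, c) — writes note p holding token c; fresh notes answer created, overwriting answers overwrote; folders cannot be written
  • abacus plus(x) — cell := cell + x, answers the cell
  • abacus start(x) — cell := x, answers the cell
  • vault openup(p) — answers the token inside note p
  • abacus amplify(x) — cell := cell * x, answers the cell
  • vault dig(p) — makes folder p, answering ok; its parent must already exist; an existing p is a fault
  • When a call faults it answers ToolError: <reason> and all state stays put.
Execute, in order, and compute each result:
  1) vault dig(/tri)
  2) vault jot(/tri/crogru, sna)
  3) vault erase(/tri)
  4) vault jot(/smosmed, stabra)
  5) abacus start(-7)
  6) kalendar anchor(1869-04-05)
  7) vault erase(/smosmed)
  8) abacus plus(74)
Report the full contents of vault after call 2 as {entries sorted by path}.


Answer: {tri/, tri/crogru=sna}

Derivation:
# vault dig(p→/tri) => ok
# vault jot(p→/tri/crogru, c→sna) => created
# vault erase(p→/tri) => ToolError: not empty
# vault jot(p→/smosmed, c→stabra) => created
# abacus start(x→-7) => -7
# kalendar anchor(d→1869-04-05) => 1869-04-05
# vault erase(p→/smosmed) => ok
# abacus plus(x→74) => 67
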